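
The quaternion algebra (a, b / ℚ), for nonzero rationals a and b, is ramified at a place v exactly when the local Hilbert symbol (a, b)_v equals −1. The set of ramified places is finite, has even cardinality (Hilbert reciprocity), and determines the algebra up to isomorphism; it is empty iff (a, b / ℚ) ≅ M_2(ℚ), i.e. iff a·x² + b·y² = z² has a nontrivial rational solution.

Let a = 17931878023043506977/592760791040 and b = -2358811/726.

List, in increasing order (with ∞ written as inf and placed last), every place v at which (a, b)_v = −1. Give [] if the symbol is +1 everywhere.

[2, 7]

Mod squares: a ≡ 30030, b ≡ -546. Check v ∈ {∞, 2, 3, 5, 7, 11, 13, 17, 23, 31, 37}.
v=3: a=3^3·(≡2), b=3^-1·(≡1) mod 3; (2|3)=-1, (1|3)=+1; (−1)^{3·-1·1}·(-1)^-1·(+1)^3 = +1.
v=31: a=31^-2·(≡17), b=31^0·(≡27) mod 31; (17|31)=-1, (27|31)=-1; (−1)^{-2·0·15}·(-1)^0·(-1)^-2 = +1.
v=∞: 30030 > 0 and -546 < 0  ⇒  (a,b)_∞ = +1.
v=2: v_2(a)=-13, v_2(b)=-1; units ≡ 7, 7 (mod 8); ε·ε+αω+βω = 1·1+-13·0+-1·0 ≡ 1  ⇒  (a,b)_2 = -1.
v=7: a=7^11·(≡3), b=7^3·(≡5) mod 7; (3|7)=-1, (5|7)=-1; (−1)^{11·3·3}·(-1)^3·(-1)^11 = -1.
v=17: a=17^2·(≡1), b=17^0·(≡2) mod 17; (1|17)=+1, (2|17)=+1; (−1)^{2·0·8}·(+1)^0·(+1)^2 = +1.
v=37: a=37^-2·(≡6), b=37^0·(≡7) mod 37; (6|37)=-1, (7|37)=+1; (−1)^{-2·0·18}·(-1)^0·(+1)^-2 = +1.
v=11: a=11^-1·(≡6), b=11^-2·(≡3) mod 11; (6|11)=-1, (3|11)=+1; (−1)^{-1·-2·5}·(-1)^-2·(+1)^-1 = +1.
v=23: a=23^2·(≡10), b=23^2·(≡2) mod 23; (10|23)=-1, (2|23)=+1; (−1)^{2·2·11}·(-1)^2·(+1)^2 = +1.
v=13: a=13^3·(≡1), b=13^1·(≡3) mod 13; (1|13)=+1, (3|13)=+1; (−1)^{3·1·6}·(+1)^1·(+1)^3 = +1.
v=5: a=5^-1·(≡4), b=5^0·(≡4) mod 5; (4|5)=+1, (4|5)=+1; (−1)^{-1·0·2}·(+1)^0·(+1)^-1 = +1.
Ram(30030, -546) = {2, 7}; no ℚ_2-point on the conic.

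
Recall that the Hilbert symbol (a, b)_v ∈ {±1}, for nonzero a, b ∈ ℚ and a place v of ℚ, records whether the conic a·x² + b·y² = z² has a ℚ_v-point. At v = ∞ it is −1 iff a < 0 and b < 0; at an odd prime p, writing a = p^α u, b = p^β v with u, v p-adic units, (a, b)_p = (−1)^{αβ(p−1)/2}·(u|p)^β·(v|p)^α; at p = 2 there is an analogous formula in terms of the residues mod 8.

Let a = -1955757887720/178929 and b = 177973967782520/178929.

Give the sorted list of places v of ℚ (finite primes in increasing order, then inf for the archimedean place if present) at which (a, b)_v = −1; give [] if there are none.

(a, b) ≡ (-7130, 648830) mod (ℚ^×)²; places V = {2, 3, 5, 7, 13, 23, 31, 47, ∞}.
(a,b)_∞: sgn(-7130)=−, sgn(648830)=+, so +1.
(a,b)_2: α=3, β=3; u≡3, v≡7 (mod 8); ε(u)ε(v)=1·1, αω(v)=3·0, βω(u)=3·1; sum ≡ 0  ⇒  +1.
(a,b)_13: α=4, u≡7; β=5, v≡3 (mod 13); (7|13)=-1, (3|13)=+1; sign (−1)^0·-1^5·+1^4 = -1.
(a,b)_3: α=-4, u≡1; β=-4, v≡2 (mod 3); (1|3)=+1, (2|3)=-1; sign (−1)^0·+1^-4·-1^-4 = +1.
(a,b)_31: α=1, u≡19; β=1, v≡7 (mod 31); (19|31)=+1, (7|31)=+1; sign (−1)^1·+1^1·+1^1 = -1.
(a,b)_5: α=1, u≡4; β=1, v≡1 (mod 5); (4|5)=+1, (1|5)=+1; sign (−1)^0·+1^1·+1^1 = +1.
(a,b)_7: α=4, u≡6; β=5, v≡6 (mod 7); (6|7)=-1, (6|7)=-1; sign (−1)^0·-1^5·-1^4 = -1.
(a,b)_23: α=1, u≡4; β=1, v≡4 (mod 23); (4|23)=+1, (4|23)=+1; sign (−1)^1·+1^1·+1^1 = -1.
(a,b)_47: α=-2, u≡9; β=-2, v≡27 (mod 47); (9|47)=+1, (27|47)=+1; sign (−1)^0·+1^-2·+1^-2 = +1.
|Ram(-7130, 648830)| = 4, even; anisotropic at {7, 13, 23, 31}.

[7, 13, 23, 31]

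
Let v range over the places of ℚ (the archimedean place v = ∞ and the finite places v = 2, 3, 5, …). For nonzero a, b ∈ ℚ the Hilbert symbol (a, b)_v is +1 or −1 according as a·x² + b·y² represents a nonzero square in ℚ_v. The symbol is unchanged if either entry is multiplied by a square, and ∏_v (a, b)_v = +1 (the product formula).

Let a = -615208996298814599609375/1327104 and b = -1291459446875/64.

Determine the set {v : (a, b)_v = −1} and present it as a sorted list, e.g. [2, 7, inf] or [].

Mod squares: a ≡ -215, b ≡ -12226835. Check v ∈ {∞, 2, 3, 5, 7, 13, 29, 37, 43, 53}.
v=2: v_2(a)=-14, v_2(b)=-6; units ≡ 1, 5 (mod 8); ε·ε+αω+βω = 0·0+-14·1+-6·0 ≡ 0  ⇒  (a,b)_2 = +1.
v=37: a=37^2·(≡10), b=37^1·(≡29) mod 37; (10|37)=+1, (29|37)=-1; (−1)^{2·1·18}·(+1)^1·(-1)^2 = +1.
v=3: a=3^-4·(≡1), b=3^0·(≡1) mod 3; (1|3)=+1, (1|3)=+1; (−1)^{-4·0·1}·(+1)^0·(+1)^-4 = +1.
v=∞: -215 < 0 and -12226835 < 0  ⇒  (a,b)_∞ = -1.
v=5: a=5^11·(≡3), b=5^5·(≡3) mod 5; (3|5)=-1, (3|5)=-1; (−1)^{11·5·2}·(-1)^5·(-1)^11 = +1.
v=13: a=13^0·(≡6), b=13^2·(≡10) mod 13; (6|13)=-1, (10|13)=+1; (−1)^{0·2·6}·(-1)^2·(+1)^0 = +1.
v=43: a=43^3·(≡23), b=43^1·(≡40) mod 43; (23|43)=+1, (40|43)=+1; (−1)^{3·1·21}·(+1)^1·(+1)^3 = -1.
v=7: a=7^2·(≡2), b=7^0·(≡4) mod 7; (2|7)=+1, (4|7)=+1; (−1)^{2·0·3}·(+1)^0·(+1)^2 = +1.
v=29: a=29^2·(≡15), b=29^1·(≡9) mod 29; (15|29)=-1, (9|29)=+1; (−1)^{2·1·14}·(-1)^1·(+1)^2 = -1.
v=53: a=53^2·(≡21), b=53^1·(≡19) mod 53; (21|53)=-1, (19|53)=-1; (−1)^{2·1·26}·(-1)^1·(-1)^2 = -1.
|Ram(-215, -12226835)| = 4, even; anisotropic at {29, 43, 53, ∞}.

[29, 43, 53, inf]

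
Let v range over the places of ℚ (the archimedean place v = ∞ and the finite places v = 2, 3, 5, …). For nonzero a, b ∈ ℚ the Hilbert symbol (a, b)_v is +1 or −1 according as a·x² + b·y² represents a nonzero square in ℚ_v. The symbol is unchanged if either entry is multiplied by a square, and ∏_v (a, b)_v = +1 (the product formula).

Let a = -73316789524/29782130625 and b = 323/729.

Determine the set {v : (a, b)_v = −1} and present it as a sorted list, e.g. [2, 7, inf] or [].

Mod squares: a ≡ -6061, b ≡ 323. Check v ∈ {∞, 2, 3, 5, 11, 13, 17, 19, 29, 37, 47, 59}.
v=37: a=37^2·(≡36), b=37^0·(≡11) mod 37; (36|37)=+1, (11|37)=+1; (−1)^{2·0·18}·(+1)^0·(+1)^2 = +1.
v=17: a=17^0·(≡4), b=17^1·(≡16) mod 17; (4|17)=+1, (16|17)=+1; (−1)^{0·1·8}·(+1)^1·(+1)^0 = +1.
v=59: a=59^-2·(≡53), b=59^0·(≡21) mod 59; (53|59)=+1, (21|59)=+1; (−1)^{-2·0·29}·(+1)^0·(+1)^-2 = +1.
v=3: a=3^-4·(≡2), b=3^-6·(≡2) mod 3; (2|3)=-1, (2|3)=-1; (−1)^{-4·-6·1}·(-1)^-6·(-1)^-4 = +1.
v=11: a=11^1·(≡8), b=11^0·(≡5) mod 11; (8|11)=-1, (5|11)=+1; (−1)^{1·0·5}·(-1)^0·(+1)^1 = +1.
v=2: v_2(a)=2, v_2(b)=0; units ≡ 3, 3 (mod 8); ε·ε+αω+βω = 1·1+2·1+0·1 ≡ 1  ⇒  (a,b)_2 = -1.
v=29: a=29^1·(≡13), b=29^0·(≡1) mod 29; (13|29)=+1, (1|29)=+1; (−1)^{1·0·14}·(+1)^0·(+1)^1 = +1.
v=13: a=13^-2·(≡12), b=13^0·(≡11) mod 13; (12|13)=+1, (11|13)=-1; (−1)^{-2·0·6}·(+1)^0·(-1)^-2 = +1.
v=19: a=19^1·(≡1), b=19^1·(≡16) mod 19; (1|19)=+1, (16|19)=+1; (−1)^{1·1·9}·(+1)^1·(+1)^1 = -1.
v=47: a=47^2·(≡18), b=47^0·(≡35) mod 47; (18|47)=+1, (35|47)=-1; (−1)^{2·0·23}·(+1)^0·(-1)^2 = +1.
v=∞: -6061 < 0 and 323 > 0  ⇒  (a,b)_∞ = +1.
v=5: a=5^-4·(≡4), b=5^0·(≡2) mod 5; (4|5)=+1, (2|5)=-1; (−1)^{-4·0·2}·(+1)^0·(-1)^-4 = +1.
Ram(-6061, 323) = {2, 19}; no ℚ_2-point on the conic.

[2, 19]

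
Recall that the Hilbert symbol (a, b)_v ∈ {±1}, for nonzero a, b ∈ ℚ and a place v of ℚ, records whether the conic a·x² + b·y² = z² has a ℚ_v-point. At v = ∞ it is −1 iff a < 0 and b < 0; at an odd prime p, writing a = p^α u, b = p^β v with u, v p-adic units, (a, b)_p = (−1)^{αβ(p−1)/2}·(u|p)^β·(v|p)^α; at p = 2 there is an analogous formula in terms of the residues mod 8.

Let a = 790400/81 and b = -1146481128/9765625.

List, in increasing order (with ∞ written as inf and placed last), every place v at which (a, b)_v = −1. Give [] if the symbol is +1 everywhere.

(a, b) ≡ (494, -58) mod (ℚ^×)²; places V = {2, 3, 5, 13, 19, 29, ∞}.
(a,b)_2: α=7, β=3; u≡7, v≡3 (mod 8); ε(u)ε(v)=1·1, αω(v)=7·1, βω(u)=3·0; sum ≡ 0  ⇒  +1.
(a,b)_5: α=2, u≡1; β=-10, v≡2 (mod 5); (1|5)=+1, (2|5)=-1; sign (−1)^0·+1^-10·-1^2 = +1.
(a,b)_3: α=-4, u≡2; β=4, v≡2 (mod 3); (2|3)=-1, (2|3)=-1; sign (−1)^0·-1^4·-1^-4 = +1.
(a,b)_29: α=0, u≡4; β=1, v≡18 (mod 29); (4|29)=+1, (18|29)=-1; sign (−1)^0·+1^1·-1^0 = +1.
(a,b)_∞: sgn(494)=+, sgn(-58)=−, so +1.
(a,b)_19: α=1, u≡17; β=2, v≡8 (mod 19); (17|19)=+1, (8|19)=-1; sign (−1)^0·+1^2·-1^1 = -1.
(a,b)_13: α=1, u≡4; β=2, v≡5 (mod 13); (4|13)=+1, (5|13)=-1; sign (−1)^0·+1^2·-1^1 = -1.
Ram(494, -58) = {13, 19}; no ℚ_13-point on the conic.

[13, 19]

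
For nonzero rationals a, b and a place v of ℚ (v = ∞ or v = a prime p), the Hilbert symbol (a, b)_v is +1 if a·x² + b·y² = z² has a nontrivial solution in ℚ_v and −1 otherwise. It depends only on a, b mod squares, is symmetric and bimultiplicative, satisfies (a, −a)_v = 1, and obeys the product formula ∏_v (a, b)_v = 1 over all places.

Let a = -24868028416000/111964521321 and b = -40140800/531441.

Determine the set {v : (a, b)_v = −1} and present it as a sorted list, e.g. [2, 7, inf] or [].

[5, inf]

(a, b) ≡ (-10, -2) mod (ℚ^×)²; places V = {2, 3, 5, 7, 11, 17, ∞}.
(a,b)_2: α=25, β=15; u≡3, v≡7 (mod 8); ε(u)ε(v)=1·1, αω(v)=25·0, βω(u)=15·1; sum ≡ 0  ⇒  +1.
(a,b)_7: α=2, u≡2; β=2, v≡3 (mod 7); (2|7)=+1, (3|7)=-1; sign (−1)^0·+1^2·-1^2 = +1.
(a,b)_11: α=2, u≡5; β=0, v≡9 (mod 11); (5|11)=+1, (9|11)=+1; sign (−1)^0·+1^0·+1^2 = +1.
(a,b)_5: α=3, u≡2; β=2, v≡3 (mod 5); (2|5)=-1, (3|5)=-1; sign (−1)^0·-1^2·-1^3 = -1.
(a,b)_17: α=-2, u≡11; β=0, v≡2 (mod 17); (11|17)=-1, (2|17)=+1; sign (−1)^0·-1^0·+1^-2 = +1.
(a,b)_3: α=-18, u≡2; β=-12, v≡1 (mod 3); (2|3)=-1, (1|3)=+1; sign (−1)^0·-1^-12·+1^-18 = +1.
(a,b)_∞: sgn(-10)=−, sgn(-2)=−, so -1.
Ram(-10, -2) = {5, ∞}; no ℚ_5-point on the conic.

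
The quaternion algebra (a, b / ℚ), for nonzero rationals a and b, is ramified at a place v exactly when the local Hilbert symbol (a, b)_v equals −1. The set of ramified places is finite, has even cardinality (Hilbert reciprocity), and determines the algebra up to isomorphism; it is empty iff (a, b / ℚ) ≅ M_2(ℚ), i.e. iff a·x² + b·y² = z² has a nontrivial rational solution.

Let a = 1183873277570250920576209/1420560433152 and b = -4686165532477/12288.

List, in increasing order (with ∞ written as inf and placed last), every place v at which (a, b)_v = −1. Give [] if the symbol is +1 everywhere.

[11, 13]

Mod squares: a ≡ 9867, b ≡ -759. Check v ∈ {∞, 2, 3, 7, 11, 13, 19, 23, 29}.
v=11: a=11^3·(≡2), b=11^1·(≡8) mod 11; (2|11)=-1, (8|11)=-1; (−1)^{3·1·5}·(-1)^1·(-1)^3 = -1.
v=2: v_2(a)=-30, v_2(b)=-12; units ≡ 3, 1 (mod 8); ε·ε+αω+βω = 1·0+-30·0+-12·1 ≡ 0  ⇒  (a,b)_2 = +1.
v=∞: 9867 > 0 and -759 < 0  ⇒  (a,b)_∞ = +1.
v=23: a=23^3·(≡7), b=23^1·(≡3) mod 23; (7|23)=-1, (3|23)=+1; (−1)^{3·1·11}·(-1)^1·(+1)^3 = +1.
v=3: a=3^-3·(≡1), b=3^-1·(≡2) mod 3; (1|3)=+1, (2|3)=-1; (−1)^{-3·-1·1}·(+1)^-1·(-1)^-3 = +1.
v=13: a=13^3·(≡5), b=13^2·(≡7) mod 13; (5|13)=-1, (7|13)=-1; (−1)^{3·2·6}·(-1)^2·(-1)^3 = -1.
v=19: a=19^6·(≡9), b=19^4·(≡7) mod 19; (9|19)=+1, (7|19)=+1; (−1)^{6·4·9}·(+1)^4·(+1)^6 = +1.
v=29: a=29^4·(≡6), b=29^2·(≡4) mod 29; (6|29)=+1, (4|29)=+1; (−1)^{4·2·14}·(+1)^2·(+1)^4 = +1.
v=7: a=7^-2·(≡1), b=7^0·(≡4) mod 7; (1|7)=+1, (4|7)=+1; (−1)^{-2·0·3}·(+1)^0·(+1)^-2 = +1.
Ram(9867, -759) = {11, 13}; no ℚ_11-point on the conic.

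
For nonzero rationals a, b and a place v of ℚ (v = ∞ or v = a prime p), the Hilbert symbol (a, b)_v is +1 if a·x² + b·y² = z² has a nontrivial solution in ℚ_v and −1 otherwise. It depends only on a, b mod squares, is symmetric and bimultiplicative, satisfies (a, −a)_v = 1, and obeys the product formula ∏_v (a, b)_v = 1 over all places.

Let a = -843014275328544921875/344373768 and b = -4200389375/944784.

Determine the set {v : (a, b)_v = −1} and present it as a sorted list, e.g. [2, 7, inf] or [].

[7, 19, 23, inf]

Mod squares: a ≡ -646, b ≡ -39767. Check v ∈ {∞, 2, 3, 5, 7, 13, 17, 19, 23}.
v=17: a=17^1·(≡2), b=17^0·(≡2) mod 17; (2|17)=+1, (2|17)=+1; (−1)^{1·0·8}·(+1)^0·(+1)^1 = +1.
v=7: a=7^2·(≡6), b=7^1·(≡6) mod 7; (6|7)=-1, (6|7)=-1; (−1)^{2·1·3}·(-1)^1·(-1)^2 = -1.
v=2: v_2(a)=-3, v_2(b)=-4; units ≡ 5, 1 (mod 8); ε·ε+αω+βω = 0·0+-3·0+-4·1 ≡ 0  ⇒  (a,b)_2 = +1.
v=∞: -646 < 0 and -39767 < 0  ⇒  (a,b)_∞ = -1.
v=13: a=13^4·(≡3), b=13^3·(≡1) mod 13; (3|13)=+1, (1|13)=+1; (−1)^{4·3·6}·(+1)^3·(+1)^4 = +1.
v=19: a=19^3·(≡16), b=19^1·(≡5) mod 19; (16|19)=+1, (5|19)=+1; (−1)^{3·1·9}·(+1)^1·(+1)^3 = -1.
v=5: a=5^10·(≡4), b=5^4·(≡3) mod 5; (4|5)=+1, (3|5)=-1; (−1)^{10·4·2}·(+1)^4·(-1)^10 = +1.
v=23: a=23^2·(≡19), b=23^1·(≡22) mod 23; (19|23)=-1, (22|23)=-1; (−1)^{2·1·11}·(-1)^1·(-1)^2 = -1.
v=3: a=3^-16·(≡2), b=3^-10·(≡1) mod 3; (2|3)=-1, (1|3)=+1; (−1)^{-16·-10·1}·(-1)^-10·(+1)^-16 = +1.
|Ram(-646, -39767)| = 4, even; anisotropic at {7, 19, 23, ∞}.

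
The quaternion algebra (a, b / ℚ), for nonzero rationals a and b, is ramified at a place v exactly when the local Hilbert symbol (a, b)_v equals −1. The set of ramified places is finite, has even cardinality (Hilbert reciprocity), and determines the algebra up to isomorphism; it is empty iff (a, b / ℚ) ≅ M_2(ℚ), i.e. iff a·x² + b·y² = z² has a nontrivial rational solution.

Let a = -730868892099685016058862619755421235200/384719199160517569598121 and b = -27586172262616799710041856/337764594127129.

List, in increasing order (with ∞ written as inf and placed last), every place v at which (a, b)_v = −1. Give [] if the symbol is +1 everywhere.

[17, 19, 23, inf]

Mod squares: a ≡ -49742, b ≡ -391. Check v ∈ {∞, 2, 3, 5, 7, 11, 13, 17, 19, 23, 29, 41, 43}.
v=∞: -49742 < 0 and -391 < 0  ⇒  (a,b)_∞ = -1.
v=2: v_2(a)=11, v_2(b)=8; units ≡ 1, 1 (mod 8); ε·ε+αω+βω = 0·0+11·0+8·0 ≡ 0  ⇒  (a,b)_2 = +1.
v=29: a=29^-6·(≡23), b=29^-4·(≡11) mod 29; (23|29)=+1, (11|29)=-1; (−1)^{-6·-4·14}·(+1)^-4·(-1)^-6 = +1.
v=11: a=11^3·(≡10), b=11^2·(≡1) mod 11; (10|11)=-1, (1|11)=+1; (−1)^{3·2·5}·(-1)^2·(+1)^3 = +1.
v=43: a=43^6·(≡1), b=43^4·(≡34) mod 43; (1|43)=+1, (34|43)=-1; (−1)^{6·4·21}·(+1)^4·(-1)^6 = +1.
v=13: a=13^0·(≡10), b=13^-2·(≡1) mod 13; (10|13)=+1, (1|13)=+1; (−1)^{0·-2·6}·(+1)^-2·(+1)^0 = +1.
v=41: a=41^-8·(≡32), b=41^-4·(≡38) mod 41; (32|41)=+1, (38|41)=-1; (−1)^{-8·-4·20}·(+1)^-4·(-1)^-8 = +1.
v=17: a=17^5·(≡8), b=17^3·(≡6) mod 17; (8|17)=+1, (6|17)=-1; (−1)^{5·3·8}·(+1)^3·(-1)^5 = -1.
v=3: a=3^-4·(≡1), b=3^0·(≡2) mod 3; (1|3)=+1, (2|3)=-1; (−1)^{-4·0·1}·(+1)^0·(-1)^-4 = +1.
v=19: a=19^9·(≡16), b=19^6·(≡2) mod 19; (16|19)=+1, (2|19)=-1; (−1)^{9·6·9}·(+1)^6·(-1)^9 = -1.
v=5: a=5^2·(≡2), b=5^0·(≡1) mod 5; (2|5)=-1, (1|5)=+1; (−1)^{2·0·2}·(-1)^0·(+1)^2 = +1.
v=23: a=23^2·(≡21), b=23^1·(≡1) mod 23; (21|23)=-1, (1|23)=+1; (−1)^{2·1·11}·(-1)^1·(+1)^2 = -1.
v=7: a=7^1·(≡3), b=7^2·(≡2) mod 7; (3|7)=-1, (2|7)=+1; (−1)^{1·2·3}·(-1)^2·(+1)^1 = +1.
(-49742, -391 / ℚ) ramifies at {17, 19, 23, ∞}: a division algebra.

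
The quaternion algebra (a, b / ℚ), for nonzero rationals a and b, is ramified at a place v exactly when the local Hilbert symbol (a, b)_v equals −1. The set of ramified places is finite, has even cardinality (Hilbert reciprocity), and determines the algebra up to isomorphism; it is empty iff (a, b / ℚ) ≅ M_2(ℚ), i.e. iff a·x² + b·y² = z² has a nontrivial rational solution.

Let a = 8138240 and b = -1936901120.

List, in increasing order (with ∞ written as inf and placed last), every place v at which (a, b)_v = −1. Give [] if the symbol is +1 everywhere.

[2, 5, 7, 11]

(a, b) ≡ (110, -6545) mod (ℚ^×)²; places V = {2, 5, 7, 11, 17, ∞}.
(a,b)_7: α=0, u≡5; β=1, v≡5 (mod 7); (5|7)=-1, (5|7)=-1; sign (−1)^0·-1^1·-1^0 = -1.
(a,b)_2: α=9, β=10; u≡7, v≡7 (mod 8); ε(u)ε(v)=1·1, αω(v)=9·0, βω(u)=10·0; sum ≡ 1  ⇒  -1.
(a,b)_5: α=1, u≡3; β=1, v≡1 (mod 5); (3|5)=-1, (1|5)=+1; sign (−1)^0·-1^1·+1^1 = -1.
(a,b)_17: α=2, u≡8; β=3, v≡7 (mod 17); (8|17)=+1, (7|17)=-1; sign (−1)^0·+1^3·-1^2 = +1.
(a,b)_11: α=1, u≡2; β=1, v≡8 (mod 11); (2|11)=-1, (8|11)=-1; sign (−1)^1·-1^1·-1^1 = -1.
(a,b)_∞: sgn(110)=+, sgn(-6545)=−, so +1.
|Ram(110, -6545)| = 4, even; anisotropic at {2, 5, 7, 11}.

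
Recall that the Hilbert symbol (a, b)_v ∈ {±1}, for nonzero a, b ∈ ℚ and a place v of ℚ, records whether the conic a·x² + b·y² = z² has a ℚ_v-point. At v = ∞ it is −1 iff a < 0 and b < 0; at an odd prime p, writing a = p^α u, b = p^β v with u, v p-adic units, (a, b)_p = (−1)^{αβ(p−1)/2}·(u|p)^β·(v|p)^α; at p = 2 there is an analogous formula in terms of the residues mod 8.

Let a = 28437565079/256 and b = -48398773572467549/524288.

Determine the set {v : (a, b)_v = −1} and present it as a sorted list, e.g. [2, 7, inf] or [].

[2, 11]

(a, b) ≡ (4991, -682) mod (ℚ^×)²; places V = {2, 7, 11, 23, 31, ∞}.
(a,b)_11: α=2, u≡2; β=3, v≡5 (mod 11); (2|11)=-1, (5|11)=+1; sign (−1)^0·-1^3·+1^2 = -1.
(a,b)_∞: sgn(4991)=+, sgn(-682)=−, so +1.
(a,b)_2: α=-8, β=-19; u≡7, v≡3 (mod 8); ε(u)ε(v)=1·1, αω(v)=-8·1, βω(u)=-19·0; sum ≡ 1  ⇒  -1.
(a,b)_7: α=3, u≡6; β=4, v≡4 (mod 7); (6|7)=-1, (4|7)=+1; sign (−1)^0·-1^4·+1^3 = +1.
(a,b)_31: α=3, u≡6; β=5, v≡19 (mod 31); (6|31)=-1, (19|31)=+1; sign (−1)^1·-1^5·+1^3 = +1.
(a,b)_23: α=1, u≡22; β=2, v≡6 (mod 23); (22|23)=-1, (6|23)=+1; sign (−1)^0·-1^2·+1^1 = +1.
|Ram(4991, -682)| = 2, even; anisotropic at {2, 11}.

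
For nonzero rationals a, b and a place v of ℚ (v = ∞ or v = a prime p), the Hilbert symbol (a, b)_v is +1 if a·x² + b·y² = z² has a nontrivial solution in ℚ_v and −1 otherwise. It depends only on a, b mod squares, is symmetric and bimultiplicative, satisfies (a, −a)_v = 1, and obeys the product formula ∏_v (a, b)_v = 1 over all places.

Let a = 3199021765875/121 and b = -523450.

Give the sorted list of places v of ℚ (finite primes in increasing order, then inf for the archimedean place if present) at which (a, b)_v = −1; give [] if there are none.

(a, b) ≡ (1235, -58) mod (ℚ^×)²; places V = {2, 3, 5, 11, 13, 19, 29, ∞}.
(a,b)_29: α=2, u≡11; β=1, v≡17 (mod 29); (11|29)=-1, (17|29)=-1; sign (−1)^0·-1^1·-1^2 = -1.
(a,b)_5: α=3, u≡2; β=2, v≡2 (mod 5); (2|5)=-1, (2|5)=-1; sign (−1)^0·-1^2·-1^3 = -1.
(a,b)_2: α=0, β=1; u≡3, v≡3 (mod 8); ε(u)ε(v)=1·1, αω(v)=0·1, βω(u)=1·1; sum ≡ 0  ⇒  +1.
(a,b)_19: α=1, u≡14; β=2, v≡13 (mod 19); (14|19)=-1, (13|19)=-1; sign (−1)^0·-1^2·-1^1 = -1.
(a,b)_13: α=3, u≡4; β=0, v≡8 (mod 13); (4|13)=+1, (8|13)=-1; sign (−1)^0·+1^0·-1^3 = -1.
(a,b)_11: α=-2, u≡1; β=0, v≡7 (mod 11); (1|11)=+1, (7|11)=-1; sign (−1)^0·+1^0·-1^-2 = +1.
(a,b)_∞: sgn(1235)=+, sgn(-58)=−, so +1.
(a,b)_3: α=6, u≡2; β=0, v≡2 (mod 3); (2|3)=-1, (2|3)=-1; sign (−1)^0·-1^0·-1^6 = +1.
Ram(1235, -58) = {5, 13, 19, 29}; no ℚ_5-point on the conic.

[5, 13, 19, 29]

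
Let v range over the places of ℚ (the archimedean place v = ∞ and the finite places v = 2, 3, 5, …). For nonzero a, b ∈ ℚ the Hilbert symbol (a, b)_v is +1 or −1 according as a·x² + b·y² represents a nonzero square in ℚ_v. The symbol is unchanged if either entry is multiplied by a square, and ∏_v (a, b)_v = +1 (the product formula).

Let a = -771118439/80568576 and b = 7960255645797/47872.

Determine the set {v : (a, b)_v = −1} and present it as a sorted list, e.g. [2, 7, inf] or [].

[11, 17]

Mod squares: a ≡ -551, b ≡ 118183439. Check v ∈ {∞, 2, 3, 7, 11, 13, 17, 19, 29, 31, 37}.
v=19: a=19^1·(≡5), b=19^1·(≡12) mod 19; (5|19)=+1, (12|19)=-1; (−1)^{1·1·9}·(+1)^1·(-1)^1 = +1.
v=17: a=17^-2·(≡14), b=17^-1·(≡15) mod 17; (14|17)=-1, (15|17)=+1; (−1)^{-2·-1·8}·(-1)^-1·(+1)^-2 = -1.
v=2: v_2(a)=-8, v_2(b)=-8; units ≡ 1, 7 (mod 8); ε·ε+αω+βω = 0·1+-8·0+-8·0 ≡ 0  ⇒  (a,b)_2 = +1.
v=37: a=37^0·(≡26), b=37^1·(≡1) mod 37; (26|37)=+1, (1|37)=+1; (−1)^{0·1·18}·(+1)^1·(+1)^0 = +1.
v=13: a=13^4·(≡8), b=13^4·(≡4) mod 13; (8|13)=-1, (4|13)=+1; (−1)^{4·4·6}·(-1)^4·(+1)^4 = +1.
v=3: a=3^-2·(≡1), b=3^2·(≡2) mod 3; (1|3)=+1, (2|3)=-1; (−1)^{-2·2·1}·(+1)^2·(-1)^-2 = +1.
v=7: a=7^2·(≡4), b=7^2·(≡3) mod 7; (4|7)=+1, (3|7)=-1; (−1)^{2·2·3}·(+1)^2·(-1)^2 = +1.
v=29: a=29^1·(≡19), b=29^1·(≡19) mod 29; (19|29)=-1, (19|29)=-1; (−1)^{1·1·14}·(-1)^1·(-1)^1 = +1.
v=∞: -551 < 0 and 118183439 > 0  ⇒  (a,b)_∞ = +1.
v=11: a=11^-2·(≡2), b=11^-1·(≡10) mod 11; (2|11)=-1, (10|11)=-1; (−1)^{-2·-1·5}·(-1)^-1·(-1)^-2 = -1.
v=31: a=31^0·(≡2), b=31^1·(≡20) mod 31; (2|31)=+1, (20|31)=+1; (−1)^{0·1·15}·(+1)^1·(+1)^0 = +1.
Ram(-551, 118183439) = {11, 17}; no ℚ_11-point on the conic.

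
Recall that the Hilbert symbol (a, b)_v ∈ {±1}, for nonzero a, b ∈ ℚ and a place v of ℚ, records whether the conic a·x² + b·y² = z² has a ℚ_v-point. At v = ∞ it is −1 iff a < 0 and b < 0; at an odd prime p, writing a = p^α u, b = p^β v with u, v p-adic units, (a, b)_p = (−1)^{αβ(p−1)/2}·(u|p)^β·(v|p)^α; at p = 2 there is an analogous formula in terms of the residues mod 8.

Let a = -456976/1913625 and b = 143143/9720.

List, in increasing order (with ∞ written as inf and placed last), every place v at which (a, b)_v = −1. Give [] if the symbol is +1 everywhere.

[3, 5]

(a, b) ≡ (-105, 210) mod (ℚ^×)²; places V = {2, 3, 5, 7, 11, 13, ∞}.
(a,b)_∞: sgn(-105)=−, sgn(210)=+, so +1.
(a,b)_13: α=4, u≡3; β=2, v≡6 (mod 13); (3|13)=+1, (6|13)=-1; sign (−1)^0·+1^2·-1^4 = +1.
(a,b)_11: α=0, u≡3; β=2, v≡4 (mod 11); (3|11)=+1, (4|11)=+1; sign (−1)^0·+1^2·+1^0 = +1.
(a,b)_7: α=-1, u≡3; β=1, v≡4 (mod 7); (3|7)=-1, (4|7)=+1; sign (−1)^1·-1^1·+1^-1 = +1.
(a,b)_5: α=-3, u≡1; β=-1, v≡2 (mod 5); (1|5)=+1, (2|5)=-1; sign (−1)^0·+1^-1·-1^-3 = -1.
(a,b)_3: α=-7, u≡1; β=-5, v≡1 (mod 3); (1|3)=+1, (1|3)=+1; sign (−1)^1·+1^-5·+1^-7 = -1.
(a,b)_2: α=4, β=-3; u≡7, v≡1 (mod 8); ε(u)ε(v)=1·0, αω(v)=4·0, βω(u)=-3·0; sum ≡ 0  ⇒  +1.
(-105, 210 / ℚ) ramifies at {3, 5}: a division algebra.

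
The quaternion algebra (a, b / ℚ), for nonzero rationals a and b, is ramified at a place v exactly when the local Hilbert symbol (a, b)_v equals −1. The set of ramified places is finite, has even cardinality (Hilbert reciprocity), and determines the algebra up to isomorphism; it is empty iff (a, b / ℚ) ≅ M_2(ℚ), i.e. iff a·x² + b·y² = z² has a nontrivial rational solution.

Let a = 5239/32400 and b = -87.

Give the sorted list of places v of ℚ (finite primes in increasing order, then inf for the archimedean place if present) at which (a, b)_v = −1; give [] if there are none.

(a, b) ≡ (31, -87) mod (ℚ^×)²; places V = {2, 3, 5, 13, 29, 31, ∞}.
(a,b)_13: α=2, u≡11; β=0, v≡4 (mod 13); (11|13)=-1, (4|13)=+1; sign (−1)^0·-1^0·+1^2 = +1.
(a,b)_3: α=-4, u≡1; β=1, v≡1 (mod 3); (1|3)=+1, (1|3)=+1; sign (−1)^0·+1^1·+1^-4 = +1.
(a,b)_31: α=1, u≡9; β=0, v≡6 (mod 31); (9|31)=+1, (6|31)=-1; sign (−1)^0·+1^0·-1^1 = -1.
(a,b)_29: α=0, u≡11; β=1, v≡26 (mod 29); (11|29)=-1, (26|29)=-1; sign (−1)^0·-1^1·-1^0 = -1.
(a,b)_∞: sgn(31)=+, sgn(-87)=−, so +1.
(a,b)_2: α=-4, β=0; u≡7, v≡1 (mod 8); ε(u)ε(v)=1·0, αω(v)=-4·0, βω(u)=0·0; sum ≡ 0  ⇒  +1.
(a,b)_5: α=-2, u≡4; β=0, v≡3 (mod 5); (4|5)=+1, (3|5)=-1; sign (−1)^0·+1^0·-1^-2 = +1.
|Ram(31, -87)| = 2, even; anisotropic at {29, 31}.

[29, 31]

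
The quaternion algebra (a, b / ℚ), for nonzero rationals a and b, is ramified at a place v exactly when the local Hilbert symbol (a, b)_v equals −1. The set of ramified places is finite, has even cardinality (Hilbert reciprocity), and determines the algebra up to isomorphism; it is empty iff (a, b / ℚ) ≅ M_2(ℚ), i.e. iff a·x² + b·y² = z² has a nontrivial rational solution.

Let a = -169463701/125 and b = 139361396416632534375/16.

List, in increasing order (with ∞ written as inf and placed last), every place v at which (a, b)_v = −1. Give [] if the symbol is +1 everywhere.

(a, b) ≡ (-881705, 27332855) mod (ℚ^×)²; places V = {2, 3, 5, 7, 11, 17, 23, 31, 41, ∞}.
(a,b)_17: α=1, u≡4; β=3, v≡6 (mod 17); (4|17)=+1, (6|17)=-1; sign (−1)^0·+1^3·-1^1 = -1.
(a,b)_3: α=0, u≡1; β=2, v≡2 (mod 3); (1|3)=+1, (2|3)=-1; sign (−1)^0·+1^2·-1^0 = +1.
(a,b)_5: α=-3, u≡4; β=5, v≡1 (mod 5); (4|5)=+1, (1|5)=+1; sign (−1)^0·+1^5·+1^-3 = +1.
(a,b)_∞: sgn(-881705)=−, sgn(27332855)=+, so +1.
(a,b)_41: α=1, u≡36; β=1, v≡8 (mod 41); (36|41)=+1, (8|41)=+1; sign (−1)^0·+1^1·+1^1 = +1.
(a,b)_7: α=0, u≡1; β=2, v≡2 (mod 7); (1|7)=+1, (2|7)=+1; sign (−1)^0·+1^2·+1^0 = +1.
(a,b)_31: α=2, u≡18; β=1, v≡17 (mod 31); (18|31)=+1, (17|31)=-1; sign (−1)^0·+1^1·-1^2 = +1.
(a,b)_23: α=1, u≡4; β=3, v≡5 (mod 23); (4|23)=+1, (5|23)=-1; sign (−1)^1·+1^3·-1^1 = +1.
(a,b)_2: α=0, β=-4; u≡7, v≡7 (mod 8); ε(u)ε(v)=1·1, αω(v)=0·0, βω(u)=-4·0; sum ≡ 1  ⇒  -1.
(a,b)_11: α=1, u≡7; β=3, v≡4 (mod 11); (7|11)=-1, (4|11)=+1; sign (−1)^1·-1^3·+1^1 = +1.
Ram(-881705, 27332855) = {2, 17}; no ℚ_2-point on the conic.

[2, 17]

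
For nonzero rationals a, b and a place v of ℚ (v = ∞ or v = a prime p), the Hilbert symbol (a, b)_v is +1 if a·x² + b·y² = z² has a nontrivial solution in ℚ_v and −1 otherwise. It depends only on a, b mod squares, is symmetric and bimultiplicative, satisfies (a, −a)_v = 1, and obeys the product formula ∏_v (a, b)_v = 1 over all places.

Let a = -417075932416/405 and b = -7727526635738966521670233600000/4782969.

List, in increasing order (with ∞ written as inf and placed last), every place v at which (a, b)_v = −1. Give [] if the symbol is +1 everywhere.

[5, 13, 19, 29, 31, inf]

(a, b) ≡ (-9686105, -1137235) mod (ℚ^×)²; places V = {2, 3, 5, 11, 13, 19, 23, 29, 31, ∞}.
(a,b)_∞: sgn(-9686105)=−, sgn(-1137235)=−, so -1.
(a,b)_13: α=1, u≡3; β=2, v≡11 (mod 13); (3|13)=+1, (11|13)=-1; sign (−1)^0·+1^2·-1^1 = -1.
(a,b)_2: α=8, β=12; u≡7, v≡5 (mod 8); ε(u)ε(v)=1·0, αω(v)=8·1, βω(u)=12·0; sum ≡ 0  ⇒  +1.
(a,b)_29: α=2, u≡11; β=5, v≡6 (mod 29); (11|29)=-1, (6|29)=+1; sign (−1)^0·-1^5·+1^2 = -1.
(a,b)_3: α=-4, u≡1; β=-14, v≡2 (mod 3); (1|3)=+1, (2|3)=-1; sign (−1)^0·+1^-14·-1^-4 = +1.
(a,b)_11: α=1, u≡2; β=3, v≡9 (mod 11); (2|11)=-1, (9|11)=+1; sign (−1)^1·-1^3·+1^1 = +1.
(a,b)_31: α=1, u≡18; β=3, v≡10 (mod 31); (18|31)=+1, (10|31)=+1; sign (−1)^1·+1^3·+1^1 = -1.
(a,b)_5: α=-1, u≡4; β=5, v≡2 (mod 5); (4|5)=+1, (2|5)=-1; sign (−1)^0·+1^5·-1^-1 = -1.
(a,b)_19: α=1, u≡10; β=2, v≡15 (mod 19); (10|19)=-1, (15|19)=-1; sign (−1)^0·-1^2·-1^1 = -1.
(a,b)_23: α=1, u≡12; β=3, v≡11 (mod 23); (12|23)=+1, (11|23)=-1; sign (−1)^1·+1^3·-1^1 = +1.
|Ram(-9686105, -1137235)| = 6, even; anisotropic at {5, 13, 19, 29, 31, ∞}.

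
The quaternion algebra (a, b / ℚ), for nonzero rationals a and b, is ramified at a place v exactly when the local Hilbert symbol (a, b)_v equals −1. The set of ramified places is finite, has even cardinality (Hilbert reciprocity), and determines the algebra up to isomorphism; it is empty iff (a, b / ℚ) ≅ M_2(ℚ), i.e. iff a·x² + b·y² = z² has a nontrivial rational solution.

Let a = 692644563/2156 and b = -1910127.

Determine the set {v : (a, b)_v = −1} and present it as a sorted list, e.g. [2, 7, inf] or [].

[3, 13, 23, 47]

(a, b) ≡ (4433, -1910127) mod (ℚ^×)²; places V = {2, 3, 7, 11, 13, 19, 23, 31, 47, ∞}.
(a,b)_31: α=1, u≡20; β=1, v≡11 (mod 31); (20|31)=+1, (11|31)=-1; sign (−1)^1·+1^1·-1^1 = +1.
(a,b)_7: α=-2, u≡1; β=0, v≡5 (mod 7); (1|7)=+1, (5|7)=-1; sign (−1)^0·+1^0·-1^-2 = +1.
(a,b)_2: α=-2, β=0; u≡1, v≡1 (mod 8); ε(u)ε(v)=0·0, αω(v)=-2·0, βω(u)=0·0; sum ≡ 0  ⇒  +1.
(a,b)_47: α=0, u≡5; β=1, v≡14 (mod 47); (5|47)=-1, (14|47)=+1; sign (−1)^0·-1^1·+1^0 = -1.
(a,b)_3: α=2, u≡2; β=1, v≡2 (mod 3); (2|3)=-1, (2|3)=-1; sign (−1)^0·-1^1·-1^2 = -1.
(a,b)_∞: sgn(4433)=+, sgn(-1910127)=−, so +1.
(a,b)_19: α=2, u≡7; β=1, v≡15 (mod 19); (7|19)=+1, (15|19)=-1; sign (−1)^0·+1^1·-1^2 = +1.
(a,b)_23: α=2, u≡11; β=1, v≡4 (mod 23); (11|23)=-1, (4|23)=+1; sign (−1)^0·-1^1·+1^2 = -1.
(a,b)_13: α=1, u≡3; β=0, v≡2 (mod 13); (3|13)=+1, (2|13)=-1; sign (−1)^0·+1^0·-1^1 = -1.
(a,b)_11: α=-1, u≡8; β=0, v≡1 (mod 11); (8|11)=-1, (1|11)=+1; sign (−1)^0·-1^0·+1^-1 = +1.
|Ram(4433, -1910127)| = 4, even; anisotropic at {3, 13, 23, 47}.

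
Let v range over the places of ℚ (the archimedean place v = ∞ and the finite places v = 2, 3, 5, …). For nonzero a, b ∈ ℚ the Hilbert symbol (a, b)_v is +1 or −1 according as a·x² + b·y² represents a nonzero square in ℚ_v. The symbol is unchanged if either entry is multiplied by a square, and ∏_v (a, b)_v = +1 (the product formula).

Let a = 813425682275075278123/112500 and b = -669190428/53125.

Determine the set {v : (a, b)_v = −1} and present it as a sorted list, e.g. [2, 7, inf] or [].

[5, 13, 19, 41]

Mod squares: a ≡ 217781135, b ≡ -1955. Check v ∈ {∞, 2, 3, 5, 11, 13, 17, 19, 23, 29, 31, 41}.
v=17: a=17^1·(≡1), b=17^-1·(≡16) mod 17; (1|17)=+1, (16|17)=+1; (−1)^{1·-1·8}·(+1)^-1·(+1)^1 = +1.
v=11: a=11^3·(≡1), b=11^0·(≡1) mod 11; (1|11)=+1, (1|11)=+1; (−1)^{3·0·5}·(+1)^0·(+1)^3 = +1.
v=19: a=19^3·(≡9), b=19^0·(≡3) mod 19; (9|19)=+1, (3|19)=-1; (−1)^{3·0·9}·(+1)^0·(-1)^3 = -1.
v=29: a=29^2·(≡16), b=29^2·(≡2) mod 29; (16|29)=+1, (2|29)=-1; (−1)^{2·2·14}·(+1)^2·(-1)^2 = +1.
v=23: a=23^3·(≡2), b=23^1·(≡15) mod 23; (2|23)=+1, (15|23)=-1; (−1)^{3·1·11}·(+1)^1·(-1)^3 = +1.
v=5: a=5^-5·(≡3), b=5^-5·(≡1) mod 5; (3|5)=-1, (1|5)=+1; (−1)^{-5·-5·2}·(-1)^-5·(+1)^-5 = -1.
v=13: a=13^1·(≡3), b=13^0·(≡6) mod 13; (3|13)=+1, (6|13)=-1; (−1)^{1·0·6}·(+1)^0·(-1)^1 = -1.
v=2: v_2(a)=-2, v_2(b)=2; units ≡ 7, 5 (mod 8); ε·ε+αω+βω = 1·0+-2·1+2·0 ≡ 0  ⇒  (a,b)_2 = +1.
v=3: a=3^-2·(≡2), b=3^2·(≡1) mod 3; (2|3)=-1, (1|3)=+1; (−1)^{-2·2·1}·(-1)^2·(+1)^-2 = +1.
v=31: a=31^2·(≡9), b=31^2·(≡27) mod 31; (9|31)=+1, (27|31)=-1; (−1)^{2·2·15}·(+1)^2·(-1)^2 = +1.
v=∞: 217781135 > 0 and -1955 < 0  ⇒  (a,b)_∞ = +1.
v=41: a=41^1·(≡39), b=41^0·(≡14) mod 41; (39|41)=+1, (14|41)=-1; (−1)^{1·0·20}·(+1)^0·(-1)^1 = -1.
|Ram(217781135, -1955)| = 4, even; anisotropic at {5, 13, 19, 41}.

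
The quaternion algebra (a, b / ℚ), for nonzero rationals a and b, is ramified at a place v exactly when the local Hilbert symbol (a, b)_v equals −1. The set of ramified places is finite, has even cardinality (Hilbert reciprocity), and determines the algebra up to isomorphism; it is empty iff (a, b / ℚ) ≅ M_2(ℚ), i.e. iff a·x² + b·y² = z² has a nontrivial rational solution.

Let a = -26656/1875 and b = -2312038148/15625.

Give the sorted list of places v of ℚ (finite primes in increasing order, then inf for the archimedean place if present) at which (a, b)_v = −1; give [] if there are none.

[17, inf]

(a, b) ≡ (-102, -17) mod (ℚ^×)²; places V = {2, 3, 5, 7, 17, ∞}.
(a,b)_7: α=2, u≡5; β=6, v≡4 (mod 7); (5|7)=-1, (4|7)=+1; sign (−1)^0·-1^6·+1^2 = +1.
(a,b)_2: α=5, β=2; u≡5, v≡7 (mod 8); ε(u)ε(v)=0·1, αω(v)=5·0, βω(u)=2·1; sum ≡ 0  ⇒  +1.
(a,b)_3: α=-1, u≡2; β=0, v≡1 (mod 3); (2|3)=-1, (1|3)=+1; sign (−1)^0·-1^0·+1^-1 = +1.
(a,b)_5: α=-4, u≡3; β=-6, v≡2 (mod 5); (3|5)=-1, (2|5)=-1; sign (−1)^0·-1^-6·-1^-4 = +1.
(a,b)_17: α=1, u≡6; β=3, v≡16 (mod 17); (6|17)=-1, (16|17)=+1; sign (−1)^0·-1^3·+1^1 = -1.
(a,b)_∞: sgn(-102)=−, sgn(-17)=−, so -1.
Ram(-102, -17) = {17, ∞}; no ℚ_17-point on the conic.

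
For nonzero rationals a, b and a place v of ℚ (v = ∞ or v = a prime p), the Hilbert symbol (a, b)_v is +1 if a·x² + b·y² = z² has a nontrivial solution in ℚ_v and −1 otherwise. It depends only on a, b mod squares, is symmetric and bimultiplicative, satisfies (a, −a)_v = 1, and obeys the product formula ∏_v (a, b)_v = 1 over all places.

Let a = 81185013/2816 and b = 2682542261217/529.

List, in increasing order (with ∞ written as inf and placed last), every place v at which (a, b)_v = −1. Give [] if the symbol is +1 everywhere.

[3, 7]

Mod squares: a ≡ 143, b ≡ 273. Check v ∈ {∞, 2, 3, 7, 11, 13, 17, 23}.
v=13: a=13^1·(≡6), b=13^1·(≡5) mod 13; (6|13)=-1, (5|13)=-1; (−1)^{1·1·6}·(-1)^1·(-1)^1 = +1.
v=23: a=23^0·(≡5), b=23^-2·(≡19) mod 23; (5|23)=-1, (19|23)=-1; (−1)^{0·-2·11}·(-1)^-2·(-1)^0 = +1.
v=2: v_2(a)=-8, v_2(b)=0; units ≡ 7, 1 (mod 8); ε·ε+αω+βω = 1·0+-8·0+0·0 ≡ 0  ⇒  (a,b)_2 = +1.
v=3: a=3^2·(≡2), b=3^1·(≡1) mod 3; (2|3)=-1, (1|3)=+1; (−1)^{2·1·1}·(-1)^1·(+1)^2 = -1.
v=∞: 143 > 0 and 273 > 0  ⇒  (a,b)_∞ = +1.
v=17: a=17^2·(≡7), b=17^4·(≡13) mod 17; (7|17)=-1, (13|17)=+1; (−1)^{2·4·8}·(-1)^4·(+1)^2 = +1.
v=11: a=11^-1·(≡10), b=11^0·(≡5) mod 11; (10|11)=-1, (5|11)=+1; (−1)^{-1·0·5}·(-1)^0·(+1)^-1 = +1.
v=7: a=7^4·(≡5), b=7^7·(≡4) mod 7; (5|7)=-1, (4|7)=+1; (−1)^{4·7·3}·(-1)^7·(+1)^4 = -1.
Ram(143, 273) = {3, 7}; no ℚ_3-point on the conic.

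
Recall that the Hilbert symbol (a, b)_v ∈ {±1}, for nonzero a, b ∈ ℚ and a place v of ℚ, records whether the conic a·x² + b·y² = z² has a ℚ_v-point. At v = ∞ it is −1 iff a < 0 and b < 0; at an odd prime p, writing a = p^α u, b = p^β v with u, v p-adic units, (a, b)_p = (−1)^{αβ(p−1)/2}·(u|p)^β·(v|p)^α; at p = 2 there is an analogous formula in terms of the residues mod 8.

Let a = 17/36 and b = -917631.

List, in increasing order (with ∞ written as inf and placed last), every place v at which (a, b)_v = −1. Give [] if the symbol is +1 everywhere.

Mod squares: a ≡ 17, b ≡ -101959. Check v ∈ {∞, 2, 3, 11, 13, 17, 23, 31}.
v=3: a=3^-2·(≡2), b=3^2·(≡2) mod 3; (2|3)=-1, (2|3)=-1; (−1)^{-2·2·1}·(-1)^2·(-1)^-2 = +1.
v=13: a=13^0·(≡3), b=13^1·(≡3) mod 13; (3|13)=+1, (3|13)=+1; (−1)^{0·1·6}·(+1)^1·(+1)^0 = +1.
v=∞: 17 > 0 and -101959 < 0  ⇒  (a,b)_∞ = +1.
v=23: a=23^0·(≡19), b=23^1·(≡8) mod 23; (19|23)=-1, (8|23)=+1; (−1)^{0·1·11}·(-1)^1·(+1)^0 = -1.
v=17: a=17^1·(≡9), b=17^0·(≡12) mod 17; (9|17)=+1, (12|17)=-1; (−1)^{1·0·8}·(+1)^0·(-1)^1 = -1.
v=2: v_2(a)=-2, v_2(b)=0; units ≡ 1, 1 (mod 8); ε·ε+αω+βω = 0·0+-2·0+0·0 ≡ 0  ⇒  (a,b)_2 = +1.
v=31: a=31^0·(≡22), b=31^1·(≡4) mod 31; (22|31)=-1, (4|31)=+1; (−1)^{0·1·15}·(-1)^1·(+1)^0 = -1.
v=11: a=11^0·(≡2), b=11^1·(≡3) mod 11; (2|11)=-1, (3|11)=+1; (−1)^{0·1·5}·(-1)^1·(+1)^0 = -1.
|Ram(17, -101959)| = 4, even; anisotropic at {11, 17, 23, 31}.

[11, 17, 23, 31]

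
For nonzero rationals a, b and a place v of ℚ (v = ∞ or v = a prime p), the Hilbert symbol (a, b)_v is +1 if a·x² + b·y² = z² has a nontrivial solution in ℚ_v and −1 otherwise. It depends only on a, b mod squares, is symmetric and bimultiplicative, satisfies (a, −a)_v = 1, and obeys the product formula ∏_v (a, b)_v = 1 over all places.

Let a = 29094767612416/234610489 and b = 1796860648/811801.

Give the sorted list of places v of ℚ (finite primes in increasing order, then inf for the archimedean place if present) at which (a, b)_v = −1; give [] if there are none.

(a, b) ≡ (14674, 58) mod (ℚ^×)²; places V = {2, 11, 17, 23, 29, 53, ∞}.
(a,b)_2: α=9, β=3; u≡1, v≡5 (mod 8); ε(u)ε(v)=0·0, αω(v)=9·1, βω(u)=3·0; sum ≡ 1  ⇒  -1.
(a,b)_23: α=3, u≡19; β=2, v≡16 (mod 23); (19|23)=-1, (16|23)=+1; sign (−1)^0·-1^2·+1^3 = +1.
(a,b)_29: α=1, u≡9; β=1, v≡2 (mod 29); (9|29)=+1, (2|29)=-1; sign (−1)^0·+1^1·-1^1 = -1.
(a,b)_∞: sgn(14674)=+, sgn(58)=+, so +1.
(a,b)_17: α=-4, u≡6; β=-2, v≡5 (mod 17); (6|17)=-1, (5|17)=-1; sign (−1)^0·-1^-2·-1^-4 = +1.
(a,b)_53: α=-2, u≡11; β=-2, v≡51 (mod 53); (11|53)=+1, (51|53)=-1; sign (−1)^0·+1^-2·-1^-2 = +1.
(a,b)_11: α=5, u≡3; β=4, v≡1 (mod 11); (3|11)=+1, (1|11)=+1; sign (−1)^0·+1^4·+1^5 = +1.
Ram(14674, 58) = {2, 29}; no ℚ_2-point on the conic.

[2, 29]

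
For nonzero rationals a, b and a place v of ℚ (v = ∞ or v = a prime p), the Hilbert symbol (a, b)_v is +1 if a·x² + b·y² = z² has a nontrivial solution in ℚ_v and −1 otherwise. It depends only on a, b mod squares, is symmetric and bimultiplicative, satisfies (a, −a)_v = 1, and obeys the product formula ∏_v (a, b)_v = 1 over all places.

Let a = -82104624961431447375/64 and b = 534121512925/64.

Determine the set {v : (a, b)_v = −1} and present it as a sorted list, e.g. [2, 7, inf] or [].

[5, 13, 17, 23]

(a, b) ≡ (-255, 437437) mod (ℚ^×)²; places V = {2, 3, 5, 7, 11, 13, 17, 19, 23, ∞}.
(a,b)_3: α=7, u≡2; β=0, v≡1 (mod 3); (2|3)=-1, (1|3)=+1; sign (−1)^0·-1^0·+1^7 = +1.
(a,b)_17: α=3, u≡8; β=2, v≡3 (mod 17); (8|17)=+1, (3|17)=-1; sign (−1)^0·+1^2·-1^3 = -1.
(a,b)_7: α=2, u≡4; β=1, v≡2 (mod 7); (4|7)=+1, (2|7)=+1; sign (−1)^0·+1^1·+1^2 = +1.
(a,b)_13: α=4, u≡7; β=3, v≡2 (mod 13); (7|13)=-1, (2|13)=-1; sign (−1)^0·-1^3·-1^4 = -1.
(a,b)_19: α=2, u≡11; β=1, v≡18 (mod 19); (11|19)=+1, (18|19)=-1; sign (−1)^0·+1^1·-1^2 = +1.
(a,b)_11: α=2, u≡3; β=1, v≡8 (mod 11); (3|11)=+1, (8|11)=-1; sign (−1)^0·+1^1·-1^2 = +1.
(a,b)_5: α=3, u≡4; β=2, v≡3 (mod 5); (4|5)=+1, (3|5)=-1; sign (−1)^0·+1^2·-1^3 = -1.
(a,b)_∞: sgn(-255)=−, sgn(437437)=+, so +1.
(a,b)_23: α=0, u≡21; β=1, v≡5 (mod 23); (21|23)=-1, (5|23)=-1; sign (−1)^0·-1^1·-1^0 = -1.
(a,b)_2: α=-6, β=-6; u≡1, v≡5 (mod 8); ε(u)ε(v)=0·0, αω(v)=-6·1, βω(u)=-6·0; sum ≡ 0  ⇒  +1.
|Ram(-255, 437437)| = 4, even; anisotropic at {5, 13, 17, 23}.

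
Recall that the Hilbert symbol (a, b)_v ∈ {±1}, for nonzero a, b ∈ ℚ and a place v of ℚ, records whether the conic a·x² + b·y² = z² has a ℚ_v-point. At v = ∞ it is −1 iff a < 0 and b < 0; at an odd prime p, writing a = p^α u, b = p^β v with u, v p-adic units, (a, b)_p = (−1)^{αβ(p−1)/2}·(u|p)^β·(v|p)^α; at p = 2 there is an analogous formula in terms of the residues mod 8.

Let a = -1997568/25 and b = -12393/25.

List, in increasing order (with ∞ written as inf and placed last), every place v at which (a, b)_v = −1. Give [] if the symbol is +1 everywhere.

[17, inf]

(a, b) ≡ (-3, -17) mod (ℚ^×)²; places V = {2, 3, 5, 17, ∞}.
(a,b)_17: α=2, u≡3; β=1, v≡13 (mod 17); (3|17)=-1, (13|17)=+1; sign (−1)^0·-1^1·+1^2 = -1.
(a,b)_5: α=-2, u≡2; β=-2, v≡2 (mod 5); (2|5)=-1, (2|5)=-1; sign (−1)^0·-1^-2·-1^-2 = +1.
(a,b)_3: α=3, u≡2; β=6, v≡1 (mod 3); (2|3)=-1, (1|3)=+1; sign (−1)^0·-1^6·+1^3 = +1.
(a,b)_∞: sgn(-3)=−, sgn(-17)=−, so -1.
(a,b)_2: α=8, β=0; u≡5, v≡7 (mod 8); ε(u)ε(v)=0·1, αω(v)=8·0, βω(u)=0·1; sum ≡ 0  ⇒  +1.
|Ram(-3, -17)| = 2, even; anisotropic at {17, ∞}.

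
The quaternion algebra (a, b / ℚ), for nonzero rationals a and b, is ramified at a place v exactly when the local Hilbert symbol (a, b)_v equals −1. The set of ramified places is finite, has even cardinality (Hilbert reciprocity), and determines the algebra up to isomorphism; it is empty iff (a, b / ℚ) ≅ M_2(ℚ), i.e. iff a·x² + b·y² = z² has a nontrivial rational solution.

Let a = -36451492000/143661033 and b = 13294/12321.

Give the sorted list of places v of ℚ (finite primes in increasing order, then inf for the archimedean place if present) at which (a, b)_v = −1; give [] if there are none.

Mod squares: a ≡ -261290, b ≡ 46. Check v ∈ {∞, 2, 3, 5, 7, 11, 17, 19, 23, 29, 37, 53}.
v=∞: -261290 < 0 and 46 > 0  ⇒  (a,b)_∞ = +1.
v=23: a=23^0·(≡2), b=23^1·(≡16) mod 23; (2|23)=+1, (16|23)=+1; (−1)^{0·1·11}·(+1)^1·(+1)^0 = +1.
v=3: a=3^-4·(≡1), b=3^-2·(≡1) mod 3; (1|3)=+1, (1|3)=+1; (−1)^{-4·-2·1}·(+1)^-2·(+1)^-4 = +1.
v=7: a=7^2·(≡5), b=7^0·(≡1) mod 7; (5|7)=-1, (1|7)=+1; (−1)^{2·0·3}·(-1)^0·(+1)^2 = +1.
v=2: v_2(a)=5, v_2(b)=1; units ≡ 3, 7 (mod 8); ε·ε+αω+βω = 1·1+5·0+1·1 ≡ 0  ⇒  (a,b)_2 = +1.
v=11: a=11^2·(≡5), b=11^0·(≡6) mod 11; (5|11)=+1, (6|11)=-1; (−1)^{2·0·5}·(+1)^0·(-1)^2 = +1.
v=5: a=5^3·(≡3), b=5^0·(≡4) mod 5; (3|5)=-1, (4|5)=+1; (−1)^{3·0·2}·(-1)^0·(+1)^3 = +1.
v=19: a=19^-2·(≡9), b=19^0·(≡12) mod 19; (9|19)=+1, (12|19)=-1; (−1)^{-2·0·9}·(+1)^0·(-1)^-2 = +1.
v=17: a=17^-3·(≡4), b=17^2·(≡14) mod 17; (4|17)=+1, (14|17)=-1; (−1)^{-3·2·8}·(+1)^2·(-1)^-3 = -1.
v=37: a=37^0·(≡25), b=37^-2·(≡30) mod 37; (25|37)=+1, (30|37)=+1; (−1)^{0·-2·18}·(+1)^-2·(+1)^0 = +1.
v=29: a=29^1·(≡9), b=29^0·(≡26) mod 29; (9|29)=+1, (26|29)=-1; (−1)^{1·0·14}·(+1)^0·(-1)^1 = -1.
v=53: a=53^1·(≡9), b=53^0·(≡6) mod 53; (9|53)=+1, (6|53)=+1; (−1)^{1·0·26}·(+1)^0·(+1)^1 = +1.
Ram(-261290, 46) = {17, 29}; no ℚ_17-point on the conic.

[17, 29]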